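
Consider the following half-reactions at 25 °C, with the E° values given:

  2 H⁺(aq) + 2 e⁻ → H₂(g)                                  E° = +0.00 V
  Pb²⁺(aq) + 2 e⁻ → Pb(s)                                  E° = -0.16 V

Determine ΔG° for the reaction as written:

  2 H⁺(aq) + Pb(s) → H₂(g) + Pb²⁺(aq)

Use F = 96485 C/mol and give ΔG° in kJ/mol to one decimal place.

As written, H⁺/H₂ is reduced (cathode) and Pb²⁺/Pb is oxidised (anode), so E°cell = (+0.00) − (-0.16) = +0.16 V.
Balancing electrons gives n = 2.
ΔG° = −nFE° = −(2)(96485)(+0.16) = -30,875 J = -30.9 kJ/mol.

-30.9 kJ/mol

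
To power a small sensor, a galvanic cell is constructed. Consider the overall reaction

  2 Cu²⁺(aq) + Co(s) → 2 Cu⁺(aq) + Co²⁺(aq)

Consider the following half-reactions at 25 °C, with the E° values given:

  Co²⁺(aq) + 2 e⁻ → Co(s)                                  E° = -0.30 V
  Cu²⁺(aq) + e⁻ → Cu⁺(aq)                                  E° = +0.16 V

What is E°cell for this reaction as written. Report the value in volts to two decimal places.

The Cu²⁺/Cu⁺ couple has the higher reduction potential, so it is the cathode; Co²⁺/Co is oxidised at the anode.
E°cell = E°(cathode) − E°(anode) = (+0.16) − (-0.30) = +0.46 V.

+0.46 V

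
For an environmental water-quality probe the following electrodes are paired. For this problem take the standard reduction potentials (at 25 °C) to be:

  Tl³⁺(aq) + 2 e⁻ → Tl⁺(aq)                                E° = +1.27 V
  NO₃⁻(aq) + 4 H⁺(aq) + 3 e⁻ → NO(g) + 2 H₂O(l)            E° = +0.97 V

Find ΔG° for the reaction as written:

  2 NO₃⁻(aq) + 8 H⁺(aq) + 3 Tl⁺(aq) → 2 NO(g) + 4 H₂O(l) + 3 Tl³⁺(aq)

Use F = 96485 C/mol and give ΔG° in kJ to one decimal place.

+173.7 kJ

As written, NO₃⁻/NO is reduced (cathode) and Tl³⁺/Tl⁺ is oxidised (anode), so E°cell = (+0.97) − (+1.27) = -0.30 V.
Balancing electrons gives n = 6.
ΔG° = −nFE° = −(6)(96485)(-0.30) = 173,673 J = +173.7 kJ.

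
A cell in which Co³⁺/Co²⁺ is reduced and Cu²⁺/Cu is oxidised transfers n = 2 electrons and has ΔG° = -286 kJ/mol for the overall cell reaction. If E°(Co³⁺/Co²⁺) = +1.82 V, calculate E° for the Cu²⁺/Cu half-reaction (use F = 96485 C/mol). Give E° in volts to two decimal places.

E°cell = −ΔG°/(nF) = −(-286×10³)/((2)(96485)) = +1.482 V.
Since Co³⁺/Co²⁺ is the cathode and Cu²⁺/Cu the anode, E°cell = E°(Co³⁺/Co²⁺) − E°(Cu²⁺/Cu).
So E°(Cu²⁺/Cu) = E°(Co³⁺/Co²⁺) − E°cell = (+1.82) − (+1.482) = +0.34 V.

+0.34 V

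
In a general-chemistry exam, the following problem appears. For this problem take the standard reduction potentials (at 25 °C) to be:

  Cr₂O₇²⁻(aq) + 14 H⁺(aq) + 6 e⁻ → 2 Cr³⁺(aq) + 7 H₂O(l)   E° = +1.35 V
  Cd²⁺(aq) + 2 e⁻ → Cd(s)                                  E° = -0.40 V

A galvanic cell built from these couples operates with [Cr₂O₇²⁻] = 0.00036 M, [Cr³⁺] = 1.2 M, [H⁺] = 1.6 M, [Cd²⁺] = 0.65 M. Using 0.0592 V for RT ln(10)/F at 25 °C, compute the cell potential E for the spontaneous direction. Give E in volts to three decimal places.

Cr₂O₇²⁻/Cr³⁺ is the cathode (higher E°), Cd²⁺/Cd the anode: E°cell = +1.35 − (-0.40) = +1.75 V, n = 6.
Overall: Cr₂O₇²⁻(aq) + 14 H⁺(aq) + 3 Cd(s) → 2 Cr³⁺(aq) + 7 H₂O(l) + 3 Cd²⁺(aq)
Q = [Cr³⁺]^2·[Cd²⁺]^3 / ([Cr₂O₇²⁻]·[H⁺]^14); log Q = 0.183.
E = E° − (0.0592/n) log Q = +1.75 − (0.0592/6)(0.183) = +1.748 V.

+1.748 V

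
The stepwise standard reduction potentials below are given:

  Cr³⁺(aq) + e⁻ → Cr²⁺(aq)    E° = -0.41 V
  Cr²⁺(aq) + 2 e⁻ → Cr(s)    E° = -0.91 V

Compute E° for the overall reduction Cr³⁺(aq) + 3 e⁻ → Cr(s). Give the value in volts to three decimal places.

Adding the free-energy changes (−nFE°) of the two steps gives −n₃FE°₃ = −n₁FE°₁ − n₂FE°₂.
E°₃ = (1×-0.41 + 2×-0.91) / 3 = (-2.230) / 3 = -0.743 V.
Simply averaging or adding the two E° values would be wrong; the electron-weighted sum is required.

-0.743 V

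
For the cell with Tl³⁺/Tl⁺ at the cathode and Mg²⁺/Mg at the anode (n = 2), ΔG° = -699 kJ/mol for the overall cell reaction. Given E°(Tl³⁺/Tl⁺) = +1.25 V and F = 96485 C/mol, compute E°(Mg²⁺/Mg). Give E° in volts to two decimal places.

E°cell = −ΔG°/(nF) = −(-699×10³)/((2)(96485)) = +3.622 V.
Since Tl³⁺/Tl⁺ is the cathode and Mg²⁺/Mg the anode, E°cell = E°(Tl³⁺/Tl⁺) − E°(Mg²⁺/Mg).
So E°(Mg²⁺/Mg) = E°(Tl³⁺/Tl⁺) − E°cell = (+1.25) − (+3.622) = -2.37 V.

-2.37 V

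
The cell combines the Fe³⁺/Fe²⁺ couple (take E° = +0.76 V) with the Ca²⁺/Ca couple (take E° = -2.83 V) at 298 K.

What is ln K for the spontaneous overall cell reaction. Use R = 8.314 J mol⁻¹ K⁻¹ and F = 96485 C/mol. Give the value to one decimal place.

279.6

Cathode: Fe³⁺/Fe²⁺; anode: Ca²⁺/Ca. E°cell = (+0.76) − (-2.83) = +3.59 V, with n = 2.
ΔG° = −nFE° = −RT ln K, so ln K = nFE°/(RT) = (2)(96485)(+3.59) / ((8.314)(298)) = 279.613.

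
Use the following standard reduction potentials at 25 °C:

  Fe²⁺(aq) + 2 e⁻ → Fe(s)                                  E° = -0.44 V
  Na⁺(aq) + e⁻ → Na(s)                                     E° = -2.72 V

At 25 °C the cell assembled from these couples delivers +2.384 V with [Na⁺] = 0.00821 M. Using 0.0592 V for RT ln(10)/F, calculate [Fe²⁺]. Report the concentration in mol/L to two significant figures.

Fe²⁺/Fe is the cathode, Na⁺/Na the anode: E°cell = +2.28 V, n = 2.
Overall reaction: Fe²⁺(aq) + 2 Na(s) → Fe(s) + 2 Na⁺(aq); Q = [Na⁺]^2/[Fe²⁺]^1.
From E = E° − (0.0592/n) log Q: log Q = (E° − E)·n/0.0592 = (+2.28 − (+2.384))·2/0.0592 = -3.5135.
So 1·log[Fe²⁺] = 2·log(0.00821) − log Q = -4.1713 − (-3.5135) = -0.6578; [Fe²⁺] = 10^(-0.6578) ≈ 0.22 M.

0.22 M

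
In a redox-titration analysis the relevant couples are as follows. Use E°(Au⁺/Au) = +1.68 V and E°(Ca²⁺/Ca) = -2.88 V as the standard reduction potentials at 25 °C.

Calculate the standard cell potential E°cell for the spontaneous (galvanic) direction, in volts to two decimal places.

+4.56 V

The Au⁺/Au couple has the higher reduction potential, so it is the cathode; Ca²⁺/Ca is oxidised at the anode.
E°cell = E°(cathode) − E°(anode) = (+1.68) − (-2.88) = +4.56 V.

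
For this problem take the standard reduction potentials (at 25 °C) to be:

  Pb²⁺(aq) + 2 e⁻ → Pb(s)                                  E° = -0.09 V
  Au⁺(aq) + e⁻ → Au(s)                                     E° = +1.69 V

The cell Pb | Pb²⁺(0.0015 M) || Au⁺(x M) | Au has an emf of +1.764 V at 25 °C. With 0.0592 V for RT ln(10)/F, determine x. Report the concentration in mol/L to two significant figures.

0.021 M

Au⁺/Au is the cathode, Pb²⁺/Pb the anode: E°cell = +1.78 V, n = 2.
Overall reaction: 2 Au⁺(aq) + Pb(s) → 2 Au(s) + Pb²⁺(aq); Q = [Pb²⁺]^1/[Au⁺]^2.
From E = E° − (0.0592/n) log Q: log Q = (E° − E)·n/0.0592 = (+1.78 − (+1.764))·2/0.0592 = 0.5405.
So 2·log[Au⁺] = 1·log(0.0015) − log Q = -2.8239 − (0.5405) = -3.3644; log[Au⁺] = -3.3644 / 2 = -1.6822; [Au⁺] = 10^(-1.6822) ≈ 0.021 M.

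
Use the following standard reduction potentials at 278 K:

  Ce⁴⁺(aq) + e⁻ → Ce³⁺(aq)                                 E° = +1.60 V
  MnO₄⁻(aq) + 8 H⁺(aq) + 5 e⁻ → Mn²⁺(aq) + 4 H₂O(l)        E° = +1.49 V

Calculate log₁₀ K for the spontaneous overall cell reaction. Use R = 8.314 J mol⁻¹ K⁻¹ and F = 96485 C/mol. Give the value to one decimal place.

Cathode: Ce⁴⁺/Ce³⁺; anode: MnO₄⁻/Mn²⁺. E°cell = (+1.60) − (+1.49) = +0.11 V, with n = 5.
ΔG° = −nFE° = −RT ln K, so ln K = nFE°/(RT) = (5)(96485)(+0.11) / ((8.314)(278)) = 22.960.
log₁₀ K = 22.960 / ln 10 = 10.0.

10.0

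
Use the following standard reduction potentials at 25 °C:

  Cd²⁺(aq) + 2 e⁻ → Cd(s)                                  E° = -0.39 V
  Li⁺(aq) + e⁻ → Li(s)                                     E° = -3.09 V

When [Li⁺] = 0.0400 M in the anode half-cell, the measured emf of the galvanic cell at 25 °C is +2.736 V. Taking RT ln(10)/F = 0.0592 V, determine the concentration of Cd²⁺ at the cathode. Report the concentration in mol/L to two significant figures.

Cd²⁺/Cd is the cathode, Li⁺/Li the anode: E°cell = +2.70 V, n = 2.
Overall reaction: Cd²⁺(aq) + 2 Li(s) → Cd(s) + 2 Li⁺(aq); Q = [Li⁺]^2/[Cd²⁺]^1.
From E = E° − (0.0592/n) log Q: log Q = (E° − E)·n/0.0592 = (+2.70 − (+2.736))·2/0.0592 = -1.2162.
So 1·log[Cd²⁺] = 2·log(0.04) − log Q = -2.7959 − (-1.2162) = -1.5797; [Cd²⁺] = 10^(-1.5797) ≈ 0.026 M.

0.026 M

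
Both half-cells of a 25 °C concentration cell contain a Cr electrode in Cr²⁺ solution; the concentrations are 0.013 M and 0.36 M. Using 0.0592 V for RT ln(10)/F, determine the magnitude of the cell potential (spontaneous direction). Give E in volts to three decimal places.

For a concentration cell E°cell = 0. The 0.36 M side is the cathode (reduction is favoured where [Cr²⁺] is higher).
With n = 2, E = −(0.0592/2) log([Cr²⁺]ₐₙ/[Cr²⁺]꜀ₐₜ) = −(0.0592/2) log(0.013/0.36) = −(0.0592/2)(-1.442) = +0.043 V.

+0.043 V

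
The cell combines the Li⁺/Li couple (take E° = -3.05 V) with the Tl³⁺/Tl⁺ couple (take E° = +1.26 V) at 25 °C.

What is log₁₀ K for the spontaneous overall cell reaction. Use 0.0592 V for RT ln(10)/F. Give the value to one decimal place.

145.6

Cathode: Tl³⁺/Tl⁺; anode: Li⁺/Li. E°cell = +4.31 V, n = 2.
log K = nE°cell / 0.0592 = (2)(+4.31) / 0.0592 = 145.6.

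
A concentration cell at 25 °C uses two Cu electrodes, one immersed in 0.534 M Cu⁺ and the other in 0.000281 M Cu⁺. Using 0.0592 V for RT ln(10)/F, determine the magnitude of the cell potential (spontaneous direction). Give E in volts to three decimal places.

For a concentration cell E°cell = 0. The 0.534 M side is the cathode (reduction is favoured where [Cu⁺] is higher).
With n = 1, E = −(0.0592/1) log([Cu⁺]ₐₙ/[Cu⁺]꜀ₐₜ) = −(0.0592/1) log(0.000281/0.534) = −(0.0592/1)(-3.279) = +0.194 V.

+0.194 V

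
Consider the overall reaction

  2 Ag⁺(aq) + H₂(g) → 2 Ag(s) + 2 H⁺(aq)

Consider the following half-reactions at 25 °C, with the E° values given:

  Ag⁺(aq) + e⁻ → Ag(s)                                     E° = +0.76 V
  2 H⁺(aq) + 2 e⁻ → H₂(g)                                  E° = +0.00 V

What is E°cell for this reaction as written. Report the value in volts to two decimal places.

+0.76 V

The Ag⁺/Ag couple has the higher reduction potential, so it is the cathode; H⁺/H₂ is oxidised at the anode.
E°cell = E°(cathode) − E°(anode) = (+0.76) − (+0.00) = +0.76 V.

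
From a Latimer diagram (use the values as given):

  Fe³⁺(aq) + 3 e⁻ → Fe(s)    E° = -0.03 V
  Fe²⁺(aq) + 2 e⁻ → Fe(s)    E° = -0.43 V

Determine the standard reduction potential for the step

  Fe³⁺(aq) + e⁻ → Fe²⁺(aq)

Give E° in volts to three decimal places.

+0.770 V

Sequential free energies add, so n₃E°₃ = n₁E°₁ + n₂E°₂.
With n₃ = 3, and the known step contributing 2×(-0.43) V, the unknown satisfies 1·E° = 3×(-0.03) − 2×(-0.43) = +0.770.
E° = +0.770 / 1 = +0.770 V.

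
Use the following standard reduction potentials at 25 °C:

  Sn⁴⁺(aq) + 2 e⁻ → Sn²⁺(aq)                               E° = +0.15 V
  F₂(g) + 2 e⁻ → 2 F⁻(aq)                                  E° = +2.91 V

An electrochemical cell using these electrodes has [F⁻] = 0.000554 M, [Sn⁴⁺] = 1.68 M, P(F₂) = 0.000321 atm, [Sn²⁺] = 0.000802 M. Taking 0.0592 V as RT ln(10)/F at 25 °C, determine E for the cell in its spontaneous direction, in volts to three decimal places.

+2.751 V

F₂/F⁻ is the cathode (higher E°), Sn⁴⁺/Sn²⁺ the anode: E°cell = +2.91 − (+0.15) = +2.76 V, n = 2.
Overall: F₂(g) + Sn²⁺(aq) → 2 F⁻(aq) + Sn⁴⁺(aq)
Q = [F⁻]^2·[Sn⁴⁺] / (P(F₂)·[Sn²⁺]); log Q = 0.302.
E = E° − (0.0592/n) log Q = +2.76 − (0.0592/2)(0.302) = +2.751 V.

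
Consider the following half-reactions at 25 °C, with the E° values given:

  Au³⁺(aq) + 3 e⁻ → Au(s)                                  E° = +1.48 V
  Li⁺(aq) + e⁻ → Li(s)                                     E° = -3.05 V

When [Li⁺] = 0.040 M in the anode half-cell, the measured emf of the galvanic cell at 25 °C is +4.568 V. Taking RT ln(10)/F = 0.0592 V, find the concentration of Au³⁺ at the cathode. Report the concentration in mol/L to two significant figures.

0.0054 M

Au³⁺/Au is the cathode, Li⁺/Li the anode: E°cell = +4.53 V, n = 3.
Overall reaction: Au³⁺(aq) + 3 Li(s) → Au(s) + 3 Li⁺(aq); Q = [Li⁺]^3/[Au³⁺]^1.
From E = E° − (0.0592/n) log Q: log Q = (E° − E)·n/0.0592 = (+4.53 − (+4.568))·3/0.0592 = -1.9257.
So 1·log[Au³⁺] = 3·log(0.04) − log Q = -4.1938 − (-1.9257) = -2.2681; [Au³⁺] = 10^(-2.2681) ≈ 0.0054 M.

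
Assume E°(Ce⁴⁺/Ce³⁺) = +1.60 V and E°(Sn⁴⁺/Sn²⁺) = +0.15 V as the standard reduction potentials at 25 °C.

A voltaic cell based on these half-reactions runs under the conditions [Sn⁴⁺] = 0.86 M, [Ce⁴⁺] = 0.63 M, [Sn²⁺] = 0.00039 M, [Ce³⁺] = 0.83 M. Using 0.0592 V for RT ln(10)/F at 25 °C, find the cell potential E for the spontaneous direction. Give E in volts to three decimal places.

+1.344 V

Ce⁴⁺/Ce³⁺ is the cathode (higher E°), Sn⁴⁺/Sn²⁺ the anode: E°cell = +1.60 − (+0.15) = +1.45 V, n = 2.
Overall: 2 Ce⁴⁺(aq) + Sn²⁺(aq) → 2 Ce³⁺(aq) + Sn⁴⁺(aq)
Q = [Ce³⁺]^2·[Sn⁴⁺] / ([Ce⁴⁺]^2·[Sn²⁺]); log Q = 3.583.
E = E° − (0.0592/n) log Q = +1.45 − (0.0592/2)(3.583) = +1.344 V.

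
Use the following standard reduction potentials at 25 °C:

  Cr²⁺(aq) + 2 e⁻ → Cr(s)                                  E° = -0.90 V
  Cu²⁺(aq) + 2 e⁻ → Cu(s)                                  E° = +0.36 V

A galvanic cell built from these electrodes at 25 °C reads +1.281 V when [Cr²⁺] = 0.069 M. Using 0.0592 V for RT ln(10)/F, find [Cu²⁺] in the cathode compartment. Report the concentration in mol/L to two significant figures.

Cu²⁺/Cu is the cathode, Cr²⁺/Cr the anode: E°cell = +1.26 V, n = 2.
Overall reaction: Cu²⁺(aq) + Cr(s) → Cu(s) + Cr²⁺(aq); Q = [Cr²⁺]^1/[Cu²⁺]^1.
From E = E° − (0.0592/n) log Q: log Q = (E° − E)·n/0.0592 = (+1.26 − (+1.281))·2/0.0592 = -0.7095.
So 1·log[Cu²⁺] = 1·log(0.069) − log Q = -1.1612 − (-0.7095) = -0.4517; [Cu²⁺] = 10^(-0.4517) ≈ 0.35 M.

0.35 M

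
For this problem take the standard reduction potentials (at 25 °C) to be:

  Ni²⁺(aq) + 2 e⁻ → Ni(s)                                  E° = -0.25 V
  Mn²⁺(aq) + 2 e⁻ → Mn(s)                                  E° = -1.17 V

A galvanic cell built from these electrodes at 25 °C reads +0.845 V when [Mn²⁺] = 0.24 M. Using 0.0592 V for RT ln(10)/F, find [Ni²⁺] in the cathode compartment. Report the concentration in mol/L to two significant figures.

0.00070 M

Ni²⁺/Ni is the cathode, Mn²⁺/Mn the anode: E°cell = +0.92 V, n = 2.
Overall reaction: Ni²⁺(aq) + Mn(s) → Ni(s) + Mn²⁺(aq); Q = [Mn²⁺]^1/[Ni²⁺]^1.
From E = E° − (0.0592/n) log Q: log Q = (E° − E)·n/0.0592 = (+0.92 − (+0.845))·2/0.0592 = 2.5338.
So 1·log[Ni²⁺] = 1·log(0.24) − log Q = -0.6198 − (2.5338) = -3.1536; [Ni²⁺] = 10^(-3.1536) ≈ 0.00070 M.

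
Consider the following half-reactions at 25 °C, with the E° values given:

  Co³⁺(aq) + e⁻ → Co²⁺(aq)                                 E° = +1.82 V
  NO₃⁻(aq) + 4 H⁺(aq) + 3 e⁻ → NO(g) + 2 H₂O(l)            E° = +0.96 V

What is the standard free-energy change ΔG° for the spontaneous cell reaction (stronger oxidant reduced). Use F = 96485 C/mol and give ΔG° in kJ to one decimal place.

-248.9 kJ

Co³⁺/Co²⁺ (E° = +1.82 V) is the cathode; NO₃⁻/NO (E° = +0.96 V) is the anode, so E°cell = +0.86 V.
Balancing electrons gives n = 3 (lcm of 1 and 3).
ΔG° = −nFE° = −(3)(96485)(+0.86) = -248,931 J = -248.9 kJ.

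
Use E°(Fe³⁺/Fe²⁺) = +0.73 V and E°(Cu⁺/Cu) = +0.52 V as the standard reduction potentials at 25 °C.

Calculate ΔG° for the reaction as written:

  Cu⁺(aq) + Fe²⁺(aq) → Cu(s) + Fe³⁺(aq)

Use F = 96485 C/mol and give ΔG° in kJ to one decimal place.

+20.3 kJ

As written, Cu⁺/Cu is reduced (cathode) and Fe³⁺/Fe²⁺ is oxidised (anode), so E°cell = (+0.52) − (+0.73) = -0.21 V.
Balancing electrons gives n = 1.
ΔG° = −nFE° = −(1)(96485)(-0.21) = 20,262 J = +20.3 kJ.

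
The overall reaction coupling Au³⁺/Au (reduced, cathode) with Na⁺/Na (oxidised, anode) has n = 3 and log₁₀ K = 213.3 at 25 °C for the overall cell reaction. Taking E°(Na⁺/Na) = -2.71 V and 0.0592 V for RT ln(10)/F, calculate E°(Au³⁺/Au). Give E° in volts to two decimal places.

E°cell = (0.0592/n)·log K = (0.0592/3)(213.3) = +4.209 V.
Since Au³⁺/Au is the cathode and Na⁺/Na the anode, E°cell = E°(Au³⁺/Au) − E°(Na⁺/Na).
So E°(Au³⁺/Au) = E°cell + E°(Na⁺/Na) = +4.209 + (-2.71) = +1.50 V.

+1.50 V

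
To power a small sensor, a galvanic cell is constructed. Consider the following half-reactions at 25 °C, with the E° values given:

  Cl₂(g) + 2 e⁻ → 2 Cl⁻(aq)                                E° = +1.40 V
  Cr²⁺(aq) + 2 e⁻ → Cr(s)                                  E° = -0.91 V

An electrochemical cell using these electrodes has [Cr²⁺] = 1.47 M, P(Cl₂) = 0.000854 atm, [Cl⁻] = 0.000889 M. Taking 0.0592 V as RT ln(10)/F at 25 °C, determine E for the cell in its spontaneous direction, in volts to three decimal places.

Cl₂/Cl⁻ is the cathode (higher E°), Cr²⁺/Cr the anode: E°cell = +1.40 − (-0.91) = +2.31 V, n = 2.
Overall: Cl₂(g) + Cr(s) → 2 Cl⁻(aq) + Cr²⁺(aq)
Q = [Cl⁻]^2·[Cr²⁺] / (P(Cl₂)); log Q = -2.866.
E = E° − (0.0592/n) log Q = +2.31 − (0.0592/2)(-2.866) = +2.395 V.

+2.395 V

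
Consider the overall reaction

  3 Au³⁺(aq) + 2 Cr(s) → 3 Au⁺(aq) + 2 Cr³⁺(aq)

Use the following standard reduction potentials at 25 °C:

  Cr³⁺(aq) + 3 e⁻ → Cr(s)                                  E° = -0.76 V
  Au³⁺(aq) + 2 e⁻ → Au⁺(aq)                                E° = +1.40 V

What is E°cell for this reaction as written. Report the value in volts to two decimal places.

The Au³⁺/Au⁺ couple has the higher reduction potential, so it is the cathode; Cr³⁺/Cr is oxidised at the anode.
E°cell = E°(cathode) − E°(anode) = (+1.40) − (-0.76) = +2.16 V.

+2.16 V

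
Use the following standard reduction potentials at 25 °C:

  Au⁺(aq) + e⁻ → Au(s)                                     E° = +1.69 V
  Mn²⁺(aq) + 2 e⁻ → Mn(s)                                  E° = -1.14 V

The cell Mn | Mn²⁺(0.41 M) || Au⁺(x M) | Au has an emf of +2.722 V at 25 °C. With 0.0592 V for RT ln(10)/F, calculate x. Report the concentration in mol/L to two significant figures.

Au⁺/Au is the cathode, Mn²⁺/Mn the anode: E°cell = +2.83 V, n = 2.
Overall reaction: 2 Au⁺(aq) + Mn(s) → 2 Au(s) + Mn²⁺(aq); Q = [Mn²⁺]^1/[Au⁺]^2.
From E = E° − (0.0592/n) log Q: log Q = (E° − E)·n/0.0592 = (+2.83 − (+2.722))·2/0.0592 = 3.6486.
So 2·log[Au⁺] = 1·log(0.41) − log Q = -0.3872 − (3.6486) = -4.0358; log[Au⁺] = -4.0358 / 2 = -2.0179; [Au⁺] = 10^(-2.0179) ≈ 0.0096 M.

0.0096 M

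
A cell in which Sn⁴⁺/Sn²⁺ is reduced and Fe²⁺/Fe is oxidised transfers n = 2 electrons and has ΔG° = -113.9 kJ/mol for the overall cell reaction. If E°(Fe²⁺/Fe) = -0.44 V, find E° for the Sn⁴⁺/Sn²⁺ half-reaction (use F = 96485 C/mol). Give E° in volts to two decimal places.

+0.15 V

E°cell = −ΔG°/(nF) = −(-113.9×10³)/((2)(96485)) = +0.590 V.
Since Sn⁴⁺/Sn²⁺ is the cathode and Fe²⁺/Fe the anode, E°cell = E°(Sn⁴⁺/Sn²⁺) − E°(Fe²⁺/Fe).
So E°(Sn⁴⁺/Sn²⁺) = E°cell + E°(Fe²⁺/Fe) = +0.590 + (-0.44) = +0.15 V.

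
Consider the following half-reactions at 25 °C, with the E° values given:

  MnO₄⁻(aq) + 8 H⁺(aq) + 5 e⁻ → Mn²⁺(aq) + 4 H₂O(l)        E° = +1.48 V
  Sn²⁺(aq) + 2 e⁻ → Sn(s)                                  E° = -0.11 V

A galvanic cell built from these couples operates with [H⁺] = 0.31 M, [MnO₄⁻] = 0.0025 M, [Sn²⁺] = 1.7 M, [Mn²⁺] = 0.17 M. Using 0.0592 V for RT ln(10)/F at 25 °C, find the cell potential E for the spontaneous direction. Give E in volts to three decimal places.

+1.513 V

MnO₄⁻/Mn²⁺ is the cathode (higher E°), Sn²⁺/Sn the anode: E°cell = +1.48 − (-0.11) = +1.59 V, n = 10.
Overall: 2 MnO₄⁻(aq) + 16 H⁺(aq) + 5 Sn(s) → 2 Mn²⁺(aq) + 8 H₂O(l) + 5 Sn²⁺(aq)
Q = [Mn²⁺]^2·[Sn²⁺]^5 / ([MnO₄⁻]^2·[H⁺]^16); log Q = 12.955.
E = E° − (0.0592/n) log Q = +1.59 − (0.0592/10)(12.955) = +1.513 V.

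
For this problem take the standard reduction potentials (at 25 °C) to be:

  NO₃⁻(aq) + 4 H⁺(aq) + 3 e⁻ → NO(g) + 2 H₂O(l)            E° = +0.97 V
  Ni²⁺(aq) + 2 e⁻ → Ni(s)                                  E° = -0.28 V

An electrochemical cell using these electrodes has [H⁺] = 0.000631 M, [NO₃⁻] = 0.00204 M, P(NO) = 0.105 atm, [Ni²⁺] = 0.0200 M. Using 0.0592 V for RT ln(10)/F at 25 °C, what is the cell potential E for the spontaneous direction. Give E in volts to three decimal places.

NO₃⁻/NO is the cathode (higher E°), Ni²⁺/Ni the anode: E°cell = +0.97 − (-0.28) = +1.25 V, n = 6.
Overall: 2 NO₃⁻(aq) + 8 H⁺(aq) + 3 Ni(s) → 2 NO(g) + 4 H₂O(l) + 3 Ni²⁺(aq)
Q = P(NO)^2·[Ni²⁺]^3 / ([NO₃⁻]^2·[H⁺]^8); log Q = 23.926.
E = E° − (0.0592/n) log Q = +1.25 − (0.0592/6)(23.926) = +1.014 V.

+1.014 V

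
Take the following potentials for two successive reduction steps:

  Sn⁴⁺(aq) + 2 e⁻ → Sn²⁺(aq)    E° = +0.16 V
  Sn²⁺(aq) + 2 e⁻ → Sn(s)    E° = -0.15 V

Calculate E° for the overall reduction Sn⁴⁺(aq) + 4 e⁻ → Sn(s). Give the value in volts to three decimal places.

Since ΔG° = −nFE° is additive over sequential reductions, n₃E°₃ = n₁E°₁ + n₂E°₂.
E°₃ = (2×+0.16 + 2×-0.15) / 4 = (+0.020) / 4 = +0.005 V.

+0.005 V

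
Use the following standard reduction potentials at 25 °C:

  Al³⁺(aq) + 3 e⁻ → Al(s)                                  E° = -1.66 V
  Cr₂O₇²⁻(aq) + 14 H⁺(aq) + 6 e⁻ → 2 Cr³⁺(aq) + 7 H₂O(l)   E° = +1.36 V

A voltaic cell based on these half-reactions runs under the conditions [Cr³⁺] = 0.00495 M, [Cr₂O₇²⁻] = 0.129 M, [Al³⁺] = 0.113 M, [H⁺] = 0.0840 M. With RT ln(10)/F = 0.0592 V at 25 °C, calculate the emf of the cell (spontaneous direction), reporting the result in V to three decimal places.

Cr₂O₇²⁻/Cr³⁺ is the cathode (higher E°), Al³⁺/Al the anode: E°cell = +1.36 − (-1.66) = +3.02 V, n = 6.
Overall: Cr₂O₇²⁻(aq) + 14 H⁺(aq) + 2 Al(s) → 2 Cr³⁺(aq) + 7 H₂O(l) + 2 Al³⁺(aq)
Q = [Cr³⁺]^2·[Al³⁺]^2 / ([Cr₂O₇²⁻]·[H⁺]^14); log Q = 9.445.
E = E° − (0.0592/n) log Q = +3.02 − (0.0592/6)(9.445) = +2.927 V.

+2.927 V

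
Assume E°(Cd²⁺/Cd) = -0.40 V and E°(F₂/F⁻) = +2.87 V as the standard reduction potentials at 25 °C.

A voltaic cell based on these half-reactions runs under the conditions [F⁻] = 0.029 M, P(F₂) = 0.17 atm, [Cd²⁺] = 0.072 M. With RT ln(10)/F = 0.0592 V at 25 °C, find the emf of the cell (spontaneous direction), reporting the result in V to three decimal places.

+3.372 V

F₂/F⁻ is the cathode (higher E°), Cd²⁺/Cd the anode: E°cell = +2.87 − (-0.40) = +3.27 V, n = 2.
Overall: F₂(g) + Cd(s) → 2 F⁻(aq) + Cd²⁺(aq)
Q = [F⁻]^2·[Cd²⁺] / (P(F₂)); log Q = -3.448.
E = E° − (0.0592/n) log Q = +3.27 − (0.0592/2)(-3.448) = +3.372 V.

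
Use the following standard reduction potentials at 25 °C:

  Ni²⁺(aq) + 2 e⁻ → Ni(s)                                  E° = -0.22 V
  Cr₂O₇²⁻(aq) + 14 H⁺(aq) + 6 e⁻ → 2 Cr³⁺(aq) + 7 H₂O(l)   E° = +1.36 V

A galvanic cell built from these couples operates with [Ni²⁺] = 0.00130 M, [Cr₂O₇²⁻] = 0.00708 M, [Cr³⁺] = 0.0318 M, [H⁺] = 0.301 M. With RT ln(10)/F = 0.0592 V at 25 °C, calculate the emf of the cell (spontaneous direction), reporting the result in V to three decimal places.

Cr₂O₇²⁻/Cr³⁺ is the cathode (higher E°), Ni²⁺/Ni the anode: E°cell = +1.36 − (-0.22) = +1.58 V, n = 6.
Overall: Cr₂O₇²⁻(aq) + 14 H⁺(aq) + 3 Ni(s) → 2 Cr³⁺(aq) + 7 H₂O(l) + 3 Ni²⁺(aq)
Q = [Cr³⁺]^2·[Ni²⁺]^3 / ([Cr₂O₇²⁻]·[H⁺]^14); log Q = -2.203.
E = E° − (0.0592/n) log Q = +1.58 − (0.0592/6)(-2.203) = +1.602 V.

+1.602 V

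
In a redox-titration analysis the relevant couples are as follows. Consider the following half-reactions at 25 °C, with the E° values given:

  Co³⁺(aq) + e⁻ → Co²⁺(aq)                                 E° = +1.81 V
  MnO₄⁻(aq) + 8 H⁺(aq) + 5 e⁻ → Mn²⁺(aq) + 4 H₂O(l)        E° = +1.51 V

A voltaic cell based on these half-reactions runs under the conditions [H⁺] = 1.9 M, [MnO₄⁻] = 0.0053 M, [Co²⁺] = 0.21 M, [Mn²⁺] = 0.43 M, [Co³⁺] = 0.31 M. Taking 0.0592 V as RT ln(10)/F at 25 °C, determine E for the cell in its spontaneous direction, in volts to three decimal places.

Co³⁺/Co²⁺ is the cathode (higher E°), MnO₄⁻/Mn²⁺ the anode: E°cell = +1.81 − (+1.51) = +0.30 V, n = 5.
Overall: 5 Co³⁺(aq) + Mn²⁺(aq) + 4 H₂O(l) → 5 Co²⁺(aq) + MnO₄⁻(aq) + 8 H⁺(aq)
Q = [Co²⁺]^5·[MnO₄⁻]·[H⁺]^8 / ([Co³⁺]^5·[Mn²⁺]); log Q = -0.525.
E = E° − (0.0592/n) log Q = +0.30 − (0.0592/5)(-0.525) = +0.306 V.

+0.306 V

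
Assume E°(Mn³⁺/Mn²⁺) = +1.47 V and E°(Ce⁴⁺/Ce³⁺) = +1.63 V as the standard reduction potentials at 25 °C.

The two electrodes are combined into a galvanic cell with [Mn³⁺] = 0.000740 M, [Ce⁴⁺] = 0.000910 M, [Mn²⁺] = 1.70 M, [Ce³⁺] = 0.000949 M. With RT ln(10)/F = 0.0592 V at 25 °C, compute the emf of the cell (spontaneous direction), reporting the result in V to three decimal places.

Ce⁴⁺/Ce³⁺ is the cathode (higher E°), Mn³⁺/Mn²⁺ the anode: E°cell = +1.63 − (+1.47) = +0.16 V, n = 1.
Overall: Ce⁴⁺(aq) + Mn²⁺(aq) → Ce³⁺(aq) + Mn³⁺(aq)
Q = [Ce³⁺]·[Mn³⁺] / ([Ce⁴⁺]·[Mn²⁺]); log Q = -3.343.
E = E° − (0.0592/n) log Q = +0.16 − (0.0592/1)(-3.343) = +0.358 V.

+0.358 V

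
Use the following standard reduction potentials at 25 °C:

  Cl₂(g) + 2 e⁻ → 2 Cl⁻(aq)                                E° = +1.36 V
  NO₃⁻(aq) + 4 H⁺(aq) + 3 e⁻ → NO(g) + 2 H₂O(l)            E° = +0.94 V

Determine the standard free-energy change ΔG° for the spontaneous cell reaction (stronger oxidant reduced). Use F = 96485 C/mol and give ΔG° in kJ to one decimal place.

Cl₂/Cl⁻ (E° = +1.36 V) is the cathode; NO₃⁻/NO (E° = +0.94 V) is the anode, so E°cell = +0.42 V.
Balancing electrons gives n = 6 (lcm of 2 and 3).
ΔG° = −nFE° = −(6)(96485)(+0.42) = -243,142 J = -243.1 kJ.

-243.1 kJ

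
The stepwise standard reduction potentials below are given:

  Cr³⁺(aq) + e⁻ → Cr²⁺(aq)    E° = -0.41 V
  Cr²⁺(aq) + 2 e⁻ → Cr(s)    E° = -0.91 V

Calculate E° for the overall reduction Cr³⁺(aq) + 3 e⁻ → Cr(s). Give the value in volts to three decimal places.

Adding the free-energy changes (−nFE°) of the two steps gives −n₃FE°₃ = −n₁FE°₁ − n₂FE°₂.
E°₃ = (1×-0.41 + 2×-0.91) / 3 = (-2.230) / 3 = -0.743 V.

-0.743 V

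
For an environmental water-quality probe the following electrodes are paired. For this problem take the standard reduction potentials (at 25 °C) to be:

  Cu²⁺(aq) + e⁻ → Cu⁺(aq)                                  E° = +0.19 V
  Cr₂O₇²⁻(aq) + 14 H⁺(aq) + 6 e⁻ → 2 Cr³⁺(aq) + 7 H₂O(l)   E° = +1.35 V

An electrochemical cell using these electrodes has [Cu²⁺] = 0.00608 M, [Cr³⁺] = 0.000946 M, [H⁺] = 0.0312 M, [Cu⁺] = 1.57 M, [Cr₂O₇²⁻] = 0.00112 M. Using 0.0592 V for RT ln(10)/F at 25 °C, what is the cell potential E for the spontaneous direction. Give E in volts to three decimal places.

Cr₂O₇²⁻/Cr³⁺ is the cathode (higher E°), Cu²⁺/Cu⁺ the anode: E°cell = +1.35 − (+0.19) = +1.16 V, n = 6.
Overall: Cr₂O₇²⁻(aq) + 14 H⁺(aq) + 6 Cu⁺(aq) → 2 Cr³⁺(aq) + 7 H₂O(l) + 6 Cu²⁺(aq)
Q = [Cr³⁺]^2·[Cu²⁺]^6 / ([Cr₂O₇²⁻]·[H⁺]^14·[Cu⁺]^6); log Q = 3.512.
E = E° − (0.0592/n) log Q = +1.16 − (0.0592/6)(3.512) = +1.125 V.

+1.125 V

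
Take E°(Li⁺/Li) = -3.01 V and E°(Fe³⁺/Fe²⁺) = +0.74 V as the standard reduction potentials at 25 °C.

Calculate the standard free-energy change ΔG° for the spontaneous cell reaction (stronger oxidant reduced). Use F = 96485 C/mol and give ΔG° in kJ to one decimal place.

Fe³⁺/Fe²⁺ (E° = +0.74 V) is the cathode; Li⁺/Li (E° = -3.01 V) is the anode, so E°cell = +3.75 V.
Balancing electrons gives n = 1 (lcm of 1 and 1).
ΔG° = −nFE° = −(1)(96485)(+3.75) = -361,819 J = -361.8 kJ.

-361.8 kJ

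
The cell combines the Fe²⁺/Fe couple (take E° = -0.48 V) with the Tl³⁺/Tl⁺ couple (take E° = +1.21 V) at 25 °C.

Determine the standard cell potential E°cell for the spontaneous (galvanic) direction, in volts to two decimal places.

+1.69 V

The Tl³⁺/Tl⁺ couple has the higher reduction potential, so it is the cathode; Fe²⁺/Fe is oxidised at the anode.
E°cell = E°(cathode) − E°(anode) = (+1.21) − (-0.48) = +1.69 V.
Since E°cell > 0, the reaction is spontaneous under standard conditions.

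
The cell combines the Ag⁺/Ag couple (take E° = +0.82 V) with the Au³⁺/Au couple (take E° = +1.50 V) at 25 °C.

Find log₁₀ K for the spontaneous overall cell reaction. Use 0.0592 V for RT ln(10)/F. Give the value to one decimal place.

Cathode: Au³⁺/Au; anode: Ag⁺/Ag. E°cell = +0.68 V, n = 3.
log K = nE°cell / 0.0592 = (3)(+0.68) / 0.0592 = 34.5.

34.5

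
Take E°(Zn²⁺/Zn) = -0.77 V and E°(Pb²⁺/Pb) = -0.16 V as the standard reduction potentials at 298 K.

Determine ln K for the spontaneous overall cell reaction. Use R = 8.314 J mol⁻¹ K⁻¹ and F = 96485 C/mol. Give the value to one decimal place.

47.5

Cathode: Pb²⁺/Pb; anode: Zn²⁺/Zn. E°cell = (-0.16) − (-0.77) = +0.61 V, with n = 2.
ΔG° = −nFE° = −RT ln K, so ln K = nFE°/(RT) = (2)(96485)(+0.61) / ((8.314)(298)) = 47.511.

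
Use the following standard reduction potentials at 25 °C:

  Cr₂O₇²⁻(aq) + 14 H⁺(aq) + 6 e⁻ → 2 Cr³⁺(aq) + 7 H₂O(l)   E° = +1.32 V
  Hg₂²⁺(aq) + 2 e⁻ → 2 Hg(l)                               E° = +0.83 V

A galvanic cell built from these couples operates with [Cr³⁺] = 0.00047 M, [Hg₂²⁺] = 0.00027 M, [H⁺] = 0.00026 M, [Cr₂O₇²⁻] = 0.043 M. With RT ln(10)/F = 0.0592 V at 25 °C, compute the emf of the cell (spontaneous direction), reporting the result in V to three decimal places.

+0.153 V

Cr₂O₇²⁻/Cr³⁺ is the cathode (higher E°), Hg₂²⁺/Hg the anode: E°cell = +1.32 − (+0.83) = +0.49 V, n = 6.
Overall: Cr₂O₇²⁻(aq) + 14 H⁺(aq) + 6 Hg(l) → 2 Cr³⁺(aq) + 7 H₂O(l) + 3 Hg₂²⁺(aq)
Q = [Cr³⁺]^2·[Hg₂²⁺]^3 / ([Cr₂O₇²⁻]·[H⁺]^14); log Q = 34.195.
E = E° − (0.0592/n) log Q = +0.49 − (0.0592/6)(34.195) = +0.153 V.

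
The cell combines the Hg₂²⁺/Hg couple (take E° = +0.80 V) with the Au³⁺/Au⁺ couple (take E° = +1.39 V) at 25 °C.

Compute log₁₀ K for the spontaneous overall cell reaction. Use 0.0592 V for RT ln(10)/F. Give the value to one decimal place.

19.9

Cathode: Au³⁺/Au⁺; anode: Hg₂²⁺/Hg. E°cell = +0.59 V, n = 2.
log K = nE°cell / 0.0592 = (2)(+0.59) / 0.0592 = 19.9.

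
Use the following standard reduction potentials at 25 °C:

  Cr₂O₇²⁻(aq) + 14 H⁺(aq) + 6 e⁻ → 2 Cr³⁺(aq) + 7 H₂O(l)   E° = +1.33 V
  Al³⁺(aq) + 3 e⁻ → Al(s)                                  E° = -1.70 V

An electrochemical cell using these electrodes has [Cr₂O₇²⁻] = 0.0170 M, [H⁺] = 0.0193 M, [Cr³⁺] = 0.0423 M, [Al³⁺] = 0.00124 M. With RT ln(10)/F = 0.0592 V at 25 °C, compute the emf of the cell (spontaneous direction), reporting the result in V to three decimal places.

Cr₂O₇²⁻/Cr³⁺ is the cathode (higher E°), Al³⁺/Al the anode: E°cell = +1.33 − (-1.70) = +3.03 V, n = 6.
Overall: Cr₂O₇²⁻(aq) + 14 H⁺(aq) + 2 Al(s) → 2 Cr³⁺(aq) + 7 H₂O(l) + 2 Al³⁺(aq)
Q = [Cr³⁺]^2·[Al³⁺]^2 / ([Cr₂O₇²⁻]·[H⁺]^14); log Q = 17.211.
E = E° − (0.0592/n) log Q = +3.03 − (0.0592/6)(17.211) = +2.860 V.

+2.860 V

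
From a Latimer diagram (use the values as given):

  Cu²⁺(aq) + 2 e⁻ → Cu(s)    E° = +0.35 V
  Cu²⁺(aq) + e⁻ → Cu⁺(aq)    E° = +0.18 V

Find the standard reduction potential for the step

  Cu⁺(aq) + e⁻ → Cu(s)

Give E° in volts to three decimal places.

Sequential free energies add, so n₃E°₃ = n₁E°₁ + n₂E°₂.
With n₃ = 2, and the known step contributing 1×(+0.18) V, the unknown satisfies 1·E° = 2×(+0.35) − 1×(+0.18) = +0.520.
E° = +0.520 / 1 = +0.520 V.

+0.520 V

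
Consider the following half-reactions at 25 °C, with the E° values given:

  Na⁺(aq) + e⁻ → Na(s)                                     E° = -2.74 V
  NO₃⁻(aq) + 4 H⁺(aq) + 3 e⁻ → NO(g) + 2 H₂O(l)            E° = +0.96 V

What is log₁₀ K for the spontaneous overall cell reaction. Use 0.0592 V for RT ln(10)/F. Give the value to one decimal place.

187.5

Cathode: NO₃⁻/NO; anode: Na⁺/Na. E°cell = +3.70 V, n = 3.
log K = nE°cell / 0.0592 = (3)(+3.70) / 0.0592 = 187.5.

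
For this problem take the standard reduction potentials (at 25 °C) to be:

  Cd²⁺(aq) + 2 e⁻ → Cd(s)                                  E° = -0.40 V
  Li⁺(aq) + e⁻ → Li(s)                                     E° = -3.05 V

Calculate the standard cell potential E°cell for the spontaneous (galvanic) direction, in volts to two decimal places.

The Cd²⁺/Cd couple has the higher reduction potential, so it is the cathode; Li⁺/Li is oxidised at the anode.
E°cell = E°(cathode) − E°(anode) = (-0.40) − (-3.05) = +2.65 V.
Since E°cell > 0, the reaction is spontaneous under standard conditions.

+2.65 V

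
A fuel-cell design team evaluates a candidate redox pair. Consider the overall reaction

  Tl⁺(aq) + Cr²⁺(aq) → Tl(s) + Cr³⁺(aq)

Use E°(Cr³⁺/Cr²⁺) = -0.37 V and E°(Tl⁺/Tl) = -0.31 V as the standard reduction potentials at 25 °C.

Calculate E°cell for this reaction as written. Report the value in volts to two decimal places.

+0.06 V

The Tl⁺/Tl couple has the higher reduction potential, so it is the cathode; Cr³⁺/Cr²⁺ is oxidised at the anode.
E°cell = E°(cathode) − E°(anode) = (-0.31) − (-0.37) = +0.06 V.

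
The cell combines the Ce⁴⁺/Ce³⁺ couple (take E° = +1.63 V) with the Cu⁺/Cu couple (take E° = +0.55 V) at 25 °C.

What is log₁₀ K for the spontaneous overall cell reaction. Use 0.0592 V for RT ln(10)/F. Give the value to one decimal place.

18.2

Cathode: Ce⁴⁺/Ce³⁺; anode: Cu⁺/Cu. E°cell = +1.08 V, n = 1.
log K = nE°cell / 0.0592 = (1)(+1.08) / 0.0592 = 18.2.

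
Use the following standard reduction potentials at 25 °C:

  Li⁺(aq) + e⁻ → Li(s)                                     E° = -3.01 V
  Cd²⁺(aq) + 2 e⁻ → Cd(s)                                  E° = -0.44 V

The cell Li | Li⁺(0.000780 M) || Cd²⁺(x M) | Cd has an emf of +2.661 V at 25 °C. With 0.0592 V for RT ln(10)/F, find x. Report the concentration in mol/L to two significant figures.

0.00072 M

Cd²⁺/Cd is the cathode, Li⁺/Li the anode: E°cell = +2.57 V, n = 2.
Overall reaction: Cd²⁺(aq) + 2 Li(s) → Cd(s) + 2 Li⁺(aq); Q = [Li⁺]^2/[Cd²⁺]^1.
From E = E° − (0.0592/n) log Q: log Q = (E° − E)·n/0.0592 = (+2.57 − (+2.661))·2/0.0592 = -3.0743.
So 1·log[Cd²⁺] = 2·log(0.00078) − log Q = -6.2158 − (-3.0743) = -3.1415; [Cd²⁺] = 10^(-3.1415) ≈ 0.00072 M.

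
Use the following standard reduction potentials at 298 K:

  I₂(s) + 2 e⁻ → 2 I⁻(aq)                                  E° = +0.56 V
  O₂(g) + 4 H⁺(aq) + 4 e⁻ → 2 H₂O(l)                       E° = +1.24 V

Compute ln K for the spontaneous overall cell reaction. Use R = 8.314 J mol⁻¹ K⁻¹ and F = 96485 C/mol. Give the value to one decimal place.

Cathode: O₂/H₂O; anode: I₂/I⁻. E°cell = (+1.24) − (+0.56) = +0.68 V, with n = 4.
ΔG° = −nFE° = −RT ln K, so ln K = nFE°/(RT) = (4)(96485)(+0.68) / ((8.314)(298)) = 105.926.

105.9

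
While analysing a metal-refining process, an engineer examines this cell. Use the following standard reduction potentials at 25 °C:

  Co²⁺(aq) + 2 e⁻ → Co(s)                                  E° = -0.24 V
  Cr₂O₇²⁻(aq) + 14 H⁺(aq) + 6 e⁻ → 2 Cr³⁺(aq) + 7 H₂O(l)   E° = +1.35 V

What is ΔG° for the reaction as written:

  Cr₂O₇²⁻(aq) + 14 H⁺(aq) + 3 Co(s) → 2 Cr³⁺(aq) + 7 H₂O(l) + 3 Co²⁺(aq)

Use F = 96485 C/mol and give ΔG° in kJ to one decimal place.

As written, Cr₂O₇²⁻/Cr³⁺ is reduced (cathode) and Co²⁺/Co is oxidised (anode), so E°cell = (+1.35) − (-0.24) = +1.59 V.
Balancing electrons gives n = 6.
ΔG° = −nFE° = −(6)(96485)(+1.59) = -920,467 J = -920.5 kJ.

-920.5 kJ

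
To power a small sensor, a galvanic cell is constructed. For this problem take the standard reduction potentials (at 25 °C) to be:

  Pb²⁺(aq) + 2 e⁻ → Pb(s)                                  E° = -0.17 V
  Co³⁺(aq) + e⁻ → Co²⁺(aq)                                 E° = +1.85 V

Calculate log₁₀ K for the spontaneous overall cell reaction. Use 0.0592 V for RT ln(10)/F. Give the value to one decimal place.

68.2

Cathode: Co³⁺/Co²⁺; anode: Pb²⁺/Pb. E°cell = +2.02 V, n = 2.
log K = nE°cell / 0.0592 = (2)(+2.02) / 0.0592 = 68.2.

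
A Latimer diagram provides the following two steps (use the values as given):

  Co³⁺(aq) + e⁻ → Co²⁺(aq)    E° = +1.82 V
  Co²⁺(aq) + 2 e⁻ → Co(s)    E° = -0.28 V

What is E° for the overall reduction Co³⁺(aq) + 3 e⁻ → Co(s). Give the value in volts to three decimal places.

Adding the free-energy changes (−nFE°) of the two steps gives −n₃FE°₃ = −n₁FE°₁ − n₂FE°₂.
E°₃ = (1×+1.82 + 2×-0.28) / 3 = (+1.260) / 3 = +0.420 V.
E° values themselves are not directly additive — weighting by electron count is essential.

+0.420 V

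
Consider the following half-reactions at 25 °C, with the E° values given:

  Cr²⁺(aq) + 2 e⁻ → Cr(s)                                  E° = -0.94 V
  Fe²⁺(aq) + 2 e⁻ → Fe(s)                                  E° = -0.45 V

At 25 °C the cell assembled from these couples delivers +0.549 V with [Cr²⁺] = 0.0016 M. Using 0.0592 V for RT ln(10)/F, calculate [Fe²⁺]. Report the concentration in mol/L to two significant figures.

Fe²⁺/Fe is the cathode, Cr²⁺/Cr the anode: E°cell = +0.49 V, n = 2.
Overall reaction: Fe²⁺(aq) + Cr(s) → Fe(s) + Cr²⁺(aq); Q = [Cr²⁺]^1/[Fe²⁺]^1.
From E = E° − (0.0592/n) log Q: log Q = (E° − E)·n/0.0592 = (+0.49 − (+0.549))·2/0.0592 = -1.9932.
So 1·log[Fe²⁺] = 1·log(0.0016) − log Q = -2.7959 − (-1.9932) = -0.8027; [Fe²⁺] = 10^(-0.8027) ≈ 0.16 M.

0.16 M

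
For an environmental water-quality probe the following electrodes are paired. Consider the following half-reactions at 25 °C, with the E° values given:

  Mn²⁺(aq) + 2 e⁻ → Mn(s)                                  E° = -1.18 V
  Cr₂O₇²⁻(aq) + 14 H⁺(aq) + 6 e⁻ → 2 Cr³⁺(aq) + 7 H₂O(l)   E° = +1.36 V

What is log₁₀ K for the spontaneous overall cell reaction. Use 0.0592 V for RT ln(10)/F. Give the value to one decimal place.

257.4

Cathode: Cr₂O₇²⁻/Cr³⁺; anode: Mn²⁺/Mn. E°cell = +2.54 V, n = 6.
log K = nE°cell / 0.0592 = (6)(+2.54) / 0.0592 = 257.4.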